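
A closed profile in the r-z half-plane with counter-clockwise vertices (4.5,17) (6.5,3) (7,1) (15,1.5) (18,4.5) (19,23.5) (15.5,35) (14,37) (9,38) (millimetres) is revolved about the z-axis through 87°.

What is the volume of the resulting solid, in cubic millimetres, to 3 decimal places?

Profile (r,z), 9 vertices: (4.5,17) (6.5,3) (7,1) (15,1.5) (18,4.5) (19,23.5) (15.5,35) (14,37) (9,38)
edge 0: (4.5,17)→(6.5,3)  cross = 4.5·3 − 6.5·17 = -97.0000; (r_i+r_j)·cross = 11·-97.0000 = -1067.0000
edge 1: (6.5,3)→(7,1)  cross = 6.5·1 − 7·3 = -14.5000; (r_i+r_j)·cross = 13.5·-14.5000 = -195.7500
edge 2: (7,1)→(15,1.5)  cross = 7·1.5 − 15·1 = -4.5000; (r_i+r_j)·cross = 22·-4.5000 = -99.0000
edge 3: (15,1.5)→(18,4.5)  cross = 15·4.5 − 18·1.5 = 40.5000; (r_i+r_j)·cross = 33·40.5000 = 1336.5000
edge 4: (18,4.5)→(19,23.5)  cross = 18·23.5 − 19·4.5 = 337.5000; (r_i+r_j)·cross = 37·337.5000 = 12487.5000
edge 5: (19,23.5)→(15.5,35)  cross = 19·35 − 15.5·23.5 = 300.7500; (r_i+r_j)·cross = 34.5·300.7500 = 10375.8750
edge 6: (15.5,35)→(14,37)  cross = 15.5·37 − 14·35 = 83.5000; (r_i+r_j)·cross = 29.5·83.5000 = 2463.2500
edge 7: (14,37)→(9,38)  cross = 14·38 − 9·37 = 199.0000; (r_i+r_j)·cross = 23·199.0000 = 4577.0000
edge 8: (9,38)→(4.5,17)  cross = 9·17 − 4.5·38 = -18.0000; (r_i+r_j)·cross = 13.5·-18.0000 = -243.0000
Σcross = 827.2500 → A = |Σcross|/2 = 413.6250 mm²
Σ(r_i+r_j)·cross = 29635.3750 → first moment M = |Σ|/6 = 4939.2292
R_c = M/A = 4939.2292/413.6250 = 11.9413 mm
θ = 87° = 1.518436 rad
V = θ·R_c·A = 1.518436·11.9413·413.6250 = 7499.906 mm³

Volume = 7499.906 mm³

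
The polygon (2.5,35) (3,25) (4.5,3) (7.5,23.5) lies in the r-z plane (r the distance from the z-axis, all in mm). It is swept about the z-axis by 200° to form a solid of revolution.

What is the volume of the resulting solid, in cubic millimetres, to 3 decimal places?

Profile (r,z), 4 vertices: (2.5,35) (3,25) (4.5,3) (7.5,23.5)
edge 0: (2.5,35)→(3,25)  cross = 2.5·25 − 3·35 = -42.5000; (r_i+r_j)·cross = 5.5·-42.5000 = -233.7500
edge 1: (3,25)→(4.5,3)  cross = 3·3 − 4.5·25 = -103.5000; (r_i+r_j)·cross = 7.5·-103.5000 = -776.2500
edge 2: (4.5,3)→(7.5,23.5)  cross = 4.5·23.5 − 7.5·3 = 83.2500; (r_i+r_j)·cross = 12·83.2500 = 999.0000
edge 3: (7.5,23.5)→(2.5,35)  cross = 7.5·35 − 2.5·23.5 = 203.7500; (r_i+r_j)·cross = 10·203.7500 = 2037.5000
Σcross = 141.0000 → A = |Σcross|/2 = 70.5000 mm²
Σ(r_i+r_j)·cross = 2026.5000 → first moment M = |Σ|/6 = 337.7500
R_c = M/A = 337.7500/70.5000 = 4.7908 mm
θ = 200° = 3.490659 rad
V = θ·R_c·A = 3.490659·4.7908·70.5000 = 1178.970 mm³

Volume = 1178.970 mm³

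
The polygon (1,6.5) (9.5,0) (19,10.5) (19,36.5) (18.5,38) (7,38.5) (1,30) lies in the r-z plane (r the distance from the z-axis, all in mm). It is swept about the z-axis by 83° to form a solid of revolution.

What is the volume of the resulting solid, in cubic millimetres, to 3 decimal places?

Profile (r,z), 7 vertices: (1,6.5) (9.5,0) (19,10.5) (19,36.5) (18.5,38) (7,38.5) (1,30)
edge 0: (1,6.5)→(9.5,0)  cross = 1·0 − 9.5·6.5 = -61.7500; (r_i+r_j)·cross = 10.5·-61.7500 = -648.3750
edge 1: (9.5,0)→(19,10.5)  cross = 9.5·10.5 − 19·0 = 99.7500; (r_i+r_j)·cross = 28.5·99.7500 = 2842.8750
edge 2: (19,10.5)→(19,36.5)  cross = 19·36.5 − 19·10.5 = 494.0000; (r_i+r_j)·cross = 38·494.0000 = 18772.0000
edge 3: (19,36.5)→(18.5,38)  cross = 19·38 − 18.5·36.5 = 46.7500; (r_i+r_j)·cross = 37.5·46.7500 = 1753.1250
edge 4: (18.5,38)→(7,38.5)  cross = 18.5·38.5 − 7·38 = 446.2500; (r_i+r_j)·cross = 25.5·446.2500 = 11379.3750
edge 5: (7,38.5)→(1,30)  cross = 7·30 − 1·38.5 = 171.5000; (r_i+r_j)·cross = 8·171.5000 = 1372.0000
edge 6: (1,30)→(1,6.5)  cross = 1·6.5 − 1·30 = -23.5000; (r_i+r_j)·cross = 2·-23.5000 = -47.0000
Σcross = 1173.0000 → A = |Σcross|/2 = 586.5000 mm²
Σ(r_i+r_j)·cross = 35424.0000 → first moment M = |Σ|/6 = 5904.0000
R_c = M/A = 5904.0000/586.5000 = 10.0665 mm
θ = 83° = 1.448623 rad
V = θ·R_c·A = 1.448623·10.0665·586.5000 = 8552.672 mm³

Volume = 8552.672 mm³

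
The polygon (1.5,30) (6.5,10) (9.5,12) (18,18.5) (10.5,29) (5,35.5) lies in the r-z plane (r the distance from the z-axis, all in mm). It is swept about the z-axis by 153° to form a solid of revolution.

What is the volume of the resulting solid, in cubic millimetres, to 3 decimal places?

Profile (r,z), 6 vertices: (1.5,30) (6.5,10) (9.5,12) (18,18.5) (10.5,29) (5,35.5)
edge 0: (1.5,30)→(6.5,10)  cross = 1.5·10 − 6.5·30 = -180.0000; (r_i+r_j)·cross = 8·-180.0000 = -1440.0000
edge 1: (6.5,10)→(9.5,12)  cross = 6.5·12 − 9.5·10 = -17.0000; (r_i+r_j)·cross = 16·-17.0000 = -272.0000
edge 2: (9.5,12)→(18,18.5)  cross = 9.5·18.5 − 18·12 = -40.2500; (r_i+r_j)·cross = 27.5·-40.2500 = -1106.8750
edge 3: (18,18.5)→(10.5,29)  cross = 18·29 − 10.5·18.5 = 327.7500; (r_i+r_j)·cross = 28.5·327.7500 = 9340.8750
edge 4: (10.5,29)→(5,35.5)  cross = 10.5·35.5 − 5·29 = 227.7500; (r_i+r_j)·cross = 15.5·227.7500 = 3530.1250
edge 5: (5,35.5)→(1.5,30)  cross = 5·30 − 1.5·35.5 = 96.7500; (r_i+r_j)·cross = 6.5·96.7500 = 628.8750
Σcross = 415.0000 → A = |Σcross|/2 = 207.5000 mm²
Σ(r_i+r_j)·cross = 10681.0000 → first moment M = |Σ|/6 = 1780.1667
R_c = M/A = 1780.1667/207.5000 = 8.5791 mm
θ = 153° = 2.670354 rad
V = θ·R_c·A = 2.670354·8.5791·207.5000 = 4753.675 mm³

Volume = 4753.675 mm³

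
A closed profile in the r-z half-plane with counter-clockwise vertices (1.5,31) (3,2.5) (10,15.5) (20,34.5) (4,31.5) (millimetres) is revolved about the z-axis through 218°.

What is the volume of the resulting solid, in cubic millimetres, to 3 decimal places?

Volume = 8343.965 mm³

Profile (r,z), 5 vertices: (1.5,31) (3,2.5) (10,15.5) (20,34.5) (4,31.5)
edge 0: (1.5,31)→(3,2.5)  cross = 1.5·2.5 − 3·31 = -89.2500; (r_i+r_j)·cross = 4.5·-89.2500 = -401.6250
edge 1: (3,2.5)→(10,15.5)  cross = 3·15.5 − 10·2.5 = 21.5000; (r_i+r_j)·cross = 13·21.5000 = 279.5000
edge 2: (10,15.5)→(20,34.5)  cross = 10·34.5 − 20·15.5 = 35.0000; (r_i+r_j)·cross = 30·35.0000 = 1050.0000
edge 3: (20,34.5)→(4,31.5)  cross = 20·31.5 − 4·34.5 = 492.0000; (r_i+r_j)·cross = 24·492.0000 = 11808.0000
edge 4: (4,31.5)→(1.5,31)  cross = 4·31 − 1.5·31.5 = 76.7500; (r_i+r_j)·cross = 5.5·76.7500 = 422.1250
Σcross = 536.0000 → A = |Σcross|/2 = 268.0000 mm²
Σ(r_i+r_j)·cross = 13158.0000 → first moment M = |Σ|/6 = 2193.0000
R_c = M/A = 2193.0000/268.0000 = 8.1828 mm
θ = 218° = 3.804818 rad
V = θ·R_c·A = 3.804818·8.1828·268.0000 = 8343.965 mm³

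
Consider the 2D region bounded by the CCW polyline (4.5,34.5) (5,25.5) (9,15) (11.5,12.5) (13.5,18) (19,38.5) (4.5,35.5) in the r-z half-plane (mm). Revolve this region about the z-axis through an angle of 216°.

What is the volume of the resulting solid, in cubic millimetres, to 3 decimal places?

Profile (r,z), 7 vertices: (4.5,34.5) (5,25.5) (9,15) (11.5,12.5) (13.5,18) (19,38.5) (4.5,35.5)
edge 0: (4.5,34.5)→(5,25.5)  cross = 4.5·25.5 − 5·34.5 = -57.7500; (r_i+r_j)·cross = 9.5·-57.7500 = -548.6250
edge 1: (5,25.5)→(9,15)  cross = 5·15 − 9·25.5 = -154.5000; (r_i+r_j)·cross = 14·-154.5000 = -2163.0000
edge 2: (9,15)→(11.5,12.5)  cross = 9·12.5 − 11.5·15 = -60.0000; (r_i+r_j)·cross = 20.5·-60.0000 = -1230.0000
edge 3: (11.5,12.5)→(13.5,18)  cross = 11.5·18 − 13.5·12.5 = 38.2500; (r_i+r_j)·cross = 25·38.2500 = 956.2500
edge 4: (13.5,18)→(19,38.5)  cross = 13.5·38.5 − 19·18 = 177.7500; (r_i+r_j)·cross = 32.5·177.7500 = 5776.8750
edge 5: (19,38.5)→(4.5,35.5)  cross = 19·35.5 − 4.5·38.5 = 501.2500; (r_i+r_j)·cross = 23.5·501.2500 = 11779.3750
edge 6: (4.5,35.5)→(4.5,34.5)  cross = 4.5·34.5 − 4.5·35.5 = -4.5000; (r_i+r_j)·cross = 9·-4.5000 = -40.5000
Σcross = 440.5000 → A = |Σcross|/2 = 220.2500 mm²
Σ(r_i+r_j)·cross = 14530.3750 → first moment M = |Σ|/6 = 2421.7292
R_c = M/A = 2421.7292/220.2500 = 10.9954 mm
θ = 216° = 3.769911 rad
V = θ·R_c·A = 3.769911·10.9954·220.2500 = 9129.704 mm³

Volume = 9129.704 mm³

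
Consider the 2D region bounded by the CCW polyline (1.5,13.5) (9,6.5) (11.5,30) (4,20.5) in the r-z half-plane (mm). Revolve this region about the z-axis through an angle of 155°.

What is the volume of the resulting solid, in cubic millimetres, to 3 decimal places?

Profile (r,z), 4 vertices: (1.5,13.5) (9,6.5) (11.5,30) (4,20.5)
edge 0: (1.5,13.5)→(9,6.5)  cross = 1.5·6.5 − 9·13.5 = -111.7500; (r_i+r_j)·cross = 10.5·-111.7500 = -1173.3750
edge 1: (9,6.5)→(11.5,30)  cross = 9·30 − 11.5·6.5 = 195.2500; (r_i+r_j)·cross = 20.5·195.2500 = 4002.6250
edge 2: (11.5,30)→(4,20.5)  cross = 11.5·20.5 − 4·30 = 115.7500; (r_i+r_j)·cross = 15.5·115.7500 = 1794.1250
edge 3: (4,20.5)→(1.5,13.5)  cross = 4·13.5 − 1.5·20.5 = 23.2500; (r_i+r_j)·cross = 5.5·23.2500 = 127.8750
Σcross = 222.5000 → A = |Σcross|/2 = 111.2500 mm²
Σ(r_i+r_j)·cross = 4751.2500 → first moment M = |Σ|/6 = 791.8750
R_c = M/A = 791.8750/111.2500 = 7.1180 mm
θ = 155° = 2.705260 rad
V = θ·R_c·A = 2.705260·7.1180·111.2500 = 2142.228 mm³

Volume = 2142.228 mm³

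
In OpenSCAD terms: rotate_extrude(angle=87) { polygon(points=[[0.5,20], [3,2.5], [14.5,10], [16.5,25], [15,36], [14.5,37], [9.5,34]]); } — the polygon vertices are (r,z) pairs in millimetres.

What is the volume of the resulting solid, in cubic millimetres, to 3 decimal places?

Profile (r,z), 7 vertices: (0.5,20) (3,2.5) (14.5,10) (16.5,25) (15,36) (14.5,37) (9.5,34)
edge 0: (0.5,20)→(3,2.5)  cross = 0.5·2.5 − 3·20 = -58.7500; (r_i+r_j)·cross = 3.5·-58.7500 = -205.6250
edge 1: (3,2.5)→(14.5,10)  cross = 3·10 − 14.5·2.5 = -6.2500; (r_i+r_j)·cross = 17.5·-6.2500 = -109.3750
edge 2: (14.5,10)→(16.5,25)  cross = 14.5·25 − 16.5·10 = 197.5000; (r_i+r_j)·cross = 31·197.5000 = 6122.5000
edge 3: (16.5,25)→(15,36)  cross = 16.5·36 − 15·25 = 219.0000; (r_i+r_j)·cross = 31.5·219.0000 = 6898.5000
edge 4: (15,36)→(14.5,37)  cross = 15·37 − 14.5·36 = 33.0000; (r_i+r_j)·cross = 29.5·33.0000 = 973.5000
edge 5: (14.5,37)→(9.5,34)  cross = 14.5·34 − 9.5·37 = 141.5000; (r_i+r_j)·cross = 24·141.5000 = 3396.0000
edge 6: (9.5,34)→(0.5,20)  cross = 9.5·20 − 0.5·34 = 173.0000; (r_i+r_j)·cross = 10·173.0000 = 1730.0000
Σcross = 699.0000 → A = |Σcross|/2 = 349.5000 mm²
Σ(r_i+r_j)·cross = 18805.5000 → first moment M = |Σ|/6 = 3134.2500
R_c = M/A = 3134.2500/349.5000 = 8.9678 mm
θ = 87° = 1.518436 rad
V = θ·R_c·A = 1.518436·8.9678·349.5000 = 4759.159 mm³

Volume = 4759.159 mm³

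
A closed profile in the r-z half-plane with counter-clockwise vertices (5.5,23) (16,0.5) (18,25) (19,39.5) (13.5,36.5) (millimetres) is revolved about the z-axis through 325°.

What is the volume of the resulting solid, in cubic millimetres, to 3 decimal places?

Volume = 20294.143 mm³

Profile (r,z), 5 vertices: (5.5,23) (16,0.5) (18,25) (19,39.5) (13.5,36.5)
edge 0: (5.5,23)→(16,0.5)  cross = 5.5·0.5 − 16·23 = -365.2500; (r_i+r_j)·cross = 21.5·-365.2500 = -7852.8750
edge 1: (16,0.5)→(18,25)  cross = 16·25 − 18·0.5 = 391.0000; (r_i+r_j)·cross = 34·391.0000 = 13294.0000
edge 2: (18,25)→(19,39.5)  cross = 18·39.5 − 19·25 = 236.0000; (r_i+r_j)·cross = 37·236.0000 = 8732.0000
edge 3: (19,39.5)→(13.5,36.5)  cross = 19·36.5 − 13.5·39.5 = 160.2500; (r_i+r_j)·cross = 32.5·160.2500 = 5208.1250
edge 4: (13.5,36.5)→(5.5,23)  cross = 13.5·23 − 5.5·36.5 = 109.7500; (r_i+r_j)·cross = 19·109.7500 = 2085.2500
Σcross = 531.7500 → A = |Σcross|/2 = 265.8750 mm²
Σ(r_i+r_j)·cross = 21466.5000 → first moment M = |Σ|/6 = 3577.7500
R_c = M/A = 3577.7500/265.8750 = 13.4565 mm
θ = 325° = 5.672320 rad
V = θ·R_c·A = 5.672320·13.4565·265.8750 = 20294.143 mm³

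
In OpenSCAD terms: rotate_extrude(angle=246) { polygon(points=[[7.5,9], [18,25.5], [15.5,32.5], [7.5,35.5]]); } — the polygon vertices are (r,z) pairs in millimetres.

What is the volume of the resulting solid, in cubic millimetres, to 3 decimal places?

Volume = 7993.621 mm³

Profile (r,z), 4 vertices: (7.5,9) (18,25.5) (15.5,32.5) (7.5,35.5)
edge 0: (7.5,9)→(18,25.5)  cross = 7.5·25.5 − 18·9 = 29.2500; (r_i+r_j)·cross = 25.5·29.2500 = 745.8750
edge 1: (18,25.5)→(15.5,32.5)  cross = 18·32.5 − 15.5·25.5 = 189.7500; (r_i+r_j)·cross = 33.5·189.7500 = 6356.6250
edge 2: (15.5,32.5)→(7.5,35.5)  cross = 15.5·35.5 − 7.5·32.5 = 306.5000; (r_i+r_j)·cross = 23·306.5000 = 7049.5000
edge 3: (7.5,35.5)→(7.5,9)  cross = 7.5·9 − 7.5·35.5 = -198.7500; (r_i+r_j)·cross = 15·-198.7500 = -2981.2500
Σcross = 326.7500 → A = |Σcross|/2 = 163.3750 mm²
Σ(r_i+r_j)·cross = 11170.7500 → first moment M = |Σ|/6 = 1861.7917
R_c = M/A = 1861.7917/163.3750 = 11.3958 mm
θ = 246° = 4.293510 rad
V = θ·R_c·A = 4.293510·11.3958·163.3750 = 7993.621 mm³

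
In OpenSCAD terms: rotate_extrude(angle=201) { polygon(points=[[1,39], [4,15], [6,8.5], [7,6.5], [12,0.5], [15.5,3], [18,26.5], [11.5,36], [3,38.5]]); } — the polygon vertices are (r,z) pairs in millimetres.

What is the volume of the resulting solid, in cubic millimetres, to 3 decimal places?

Profile (r,z), 9 vertices: (1,39) (4,15) (6,8.5) (7,6.5) (12,0.5) (15.5,3) (18,26.5) (11.5,36) (3,38.5)
edge 0: (1,39)→(4,15)  cross = 1·15 − 4·39 = -141.0000; (r_i+r_j)·cross = 5·-141.0000 = -705.0000
edge 1: (4,15)→(6,8.5)  cross = 4·8.5 − 6·15 = -56.0000; (r_i+r_j)·cross = 10·-56.0000 = -560.0000
edge 2: (6,8.5)→(7,6.5)  cross = 6·6.5 − 7·8.5 = -20.5000; (r_i+r_j)·cross = 13·-20.5000 = -266.5000
edge 3: (7,6.5)→(12,0.5)  cross = 7·0.5 − 12·6.5 = -74.5000; (r_i+r_j)·cross = 19·-74.5000 = -1415.5000
edge 4: (12,0.5)→(15.5,3)  cross = 12·3 − 15.5·0.5 = 28.2500; (r_i+r_j)·cross = 27.5·28.2500 = 776.8750
edge 5: (15.5,3)→(18,26.5)  cross = 15.5·26.5 − 18·3 = 356.7500; (r_i+r_j)·cross = 33.5·356.7500 = 11951.1250
edge 6: (18,26.5)→(11.5,36)  cross = 18·36 − 11.5·26.5 = 343.2500; (r_i+r_j)·cross = 29.5·343.2500 = 10125.8750
edge 7: (11.5,36)→(3,38.5)  cross = 11.5·38.5 − 3·36 = 334.7500; (r_i+r_j)·cross = 14.5·334.7500 = 4853.8750
edge 8: (3,38.5)→(1,39)  cross = 3·39 − 1·38.5 = 78.5000; (r_i+r_j)·cross = 4·78.5000 = 314.0000
Σcross = 849.5000 → A = |Σcross|/2 = 424.7500 mm²
Σ(r_i+r_j)·cross = 25074.7500 → first moment M = |Σ|/6 = 4179.1250
R_c = M/A = 4179.1250/424.7500 = 9.8390 mm
θ = 201° = 3.508112 rad
V = θ·R_c·A = 3.508112·9.8390·424.7500 = 14660.838 mm³

Volume = 14660.838 mm³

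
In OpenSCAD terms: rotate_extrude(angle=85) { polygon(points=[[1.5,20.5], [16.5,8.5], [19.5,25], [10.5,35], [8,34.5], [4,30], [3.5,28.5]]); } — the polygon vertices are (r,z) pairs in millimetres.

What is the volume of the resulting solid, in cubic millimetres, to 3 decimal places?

Volume = 4594.523 mm³

Profile (r,z), 7 vertices: (1.5,20.5) (16.5,8.5) (19.5,25) (10.5,35) (8,34.5) (4,30) (3.5,28.5)
edge 0: (1.5,20.5)→(16.5,8.5)  cross = 1.5·8.5 − 16.5·20.5 = -325.5000; (r_i+r_j)·cross = 18·-325.5000 = -5859.0000
edge 1: (16.5,8.5)→(19.5,25)  cross = 16.5·25 − 19.5·8.5 = 246.7500; (r_i+r_j)·cross = 36·246.7500 = 8883.0000
edge 2: (19.5,25)→(10.5,35)  cross = 19.5·35 − 10.5·25 = 420.0000; (r_i+r_j)·cross = 30·420.0000 = 12600.0000
edge 3: (10.5,35)→(8,34.5)  cross = 10.5·34.5 − 8·35 = 82.2500; (r_i+r_j)·cross = 18.5·82.2500 = 1521.6250
edge 4: (8,34.5)→(4,30)  cross = 8·30 − 4·34.5 = 102.0000; (r_i+r_j)·cross = 12·102.0000 = 1224.0000
edge 5: (4,30)→(3.5,28.5)  cross = 4·28.5 − 3.5·30 = 9.0000; (r_i+r_j)·cross = 7.5·9.0000 = 67.5000
edge 6: (3.5,28.5)→(1.5,20.5)  cross = 3.5·20.5 − 1.5·28.5 = 29.0000; (r_i+r_j)·cross = 5·29.0000 = 145.0000
Σcross = 563.5000 → A = |Σcross|/2 = 281.7500 mm²
Σ(r_i+r_j)·cross = 18582.1250 → first moment M = |Σ|/6 = 3097.0208
R_c = M/A = 3097.0208/281.7500 = 10.9921 mm
θ = 85° = 1.483530 rad
V = θ·R_c·A = 1.483530·10.9921·281.7500 = 4594.523 mm³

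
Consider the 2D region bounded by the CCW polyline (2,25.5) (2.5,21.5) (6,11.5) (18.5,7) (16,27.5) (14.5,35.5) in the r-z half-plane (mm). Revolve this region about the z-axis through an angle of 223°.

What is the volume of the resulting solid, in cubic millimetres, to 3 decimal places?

Profile (r,z), 6 vertices: (2,25.5) (2.5,21.5) (6,11.5) (18.5,7) (16,27.5) (14.5,35.5)
edge 0: (2,25.5)→(2.5,21.5)  cross = 2·21.5 − 2.5·25.5 = -20.7500; (r_i+r_j)·cross = 4.5·-20.7500 = -93.3750
edge 1: (2.5,21.5)→(6,11.5)  cross = 2.5·11.5 − 6·21.5 = -100.2500; (r_i+r_j)·cross = 8.5·-100.2500 = -852.1250
edge 2: (6,11.5)→(18.5,7)  cross = 6·7 − 18.5·11.5 = -170.7500; (r_i+r_j)·cross = 24.5·-170.7500 = -4183.3750
edge 3: (18.5,7)→(16,27.5)  cross = 18.5·27.5 − 16·7 = 396.7500; (r_i+r_j)·cross = 34.5·396.7500 = 13687.8750
edge 4: (16,27.5)→(14.5,35.5)  cross = 16·35.5 − 14.5·27.5 = 169.2500; (r_i+r_j)·cross = 30.5·169.2500 = 5162.1250
edge 5: (14.5,35.5)→(2,25.5)  cross = 14.5·25.5 − 2·35.5 = 298.7500; (r_i+r_j)·cross = 16.5·298.7500 = 4929.3750
Σcross = 573.0000 → A = |Σcross|/2 = 286.5000 mm²
Σ(r_i+r_j)·cross = 18650.5000 → first moment M = |Σ|/6 = 3108.4167
R_c = M/A = 3108.4167/286.5000 = 10.8496 mm
θ = 223° = 3.892084 rad
V = θ·R_c·A = 3.892084·10.8496·286.5000 = 12098.219 mm³

Volume = 12098.219 mm³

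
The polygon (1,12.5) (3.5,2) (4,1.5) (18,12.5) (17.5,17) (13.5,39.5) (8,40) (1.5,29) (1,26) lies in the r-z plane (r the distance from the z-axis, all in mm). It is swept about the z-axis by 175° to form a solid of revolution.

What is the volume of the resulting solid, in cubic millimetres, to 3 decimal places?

Profile (r,z), 9 vertices: (1,12.5) (3.5,2) (4,1.5) (18,12.5) (17.5,17) (13.5,39.5) (8,40) (1.5,29) (1,26)
edge 0: (1,12.5)→(3.5,2)  cross = 1·2 − 3.5·12.5 = -41.7500; (r_i+r_j)·cross = 4.5·-41.7500 = -187.8750
edge 1: (3.5,2)→(4,1.5)  cross = 3.5·1.5 − 4·2 = -2.7500; (r_i+r_j)·cross = 7.5·-2.7500 = -20.6250
edge 2: (4,1.5)→(18,12.5)  cross = 4·12.5 − 18·1.5 = 23.0000; (r_i+r_j)·cross = 22·23.0000 = 506.0000
edge 3: (18,12.5)→(17.5,17)  cross = 18·17 − 17.5·12.5 = 87.2500; (r_i+r_j)·cross = 35.5·87.2500 = 3097.3750
edge 4: (17.5,17)→(13.5,39.5)  cross = 17.5·39.5 − 13.5·17 = 461.7500; (r_i+r_j)·cross = 31·461.7500 = 14314.2500
edge 5: (13.5,39.5)→(8,40)  cross = 13.5·40 − 8·39.5 = 224.0000; (r_i+r_j)·cross = 21.5·224.0000 = 4816.0000
edge 6: (8,40)→(1.5,29)  cross = 8·29 − 1.5·40 = 172.0000; (r_i+r_j)·cross = 9.5·172.0000 = 1634.0000
edge 7: (1.5,29)→(1,26)  cross = 1.5·26 − 1·29 = 10.0000; (r_i+r_j)·cross = 2.5·10.0000 = 25.0000
edge 8: (1,26)→(1,12.5)  cross = 1·12.5 − 1·26 = -13.5000; (r_i+r_j)·cross = 2·-13.5000 = -27.0000
Σcross = 920.0000 → A = |Σcross|/2 = 460.0000 mm²
Σ(r_i+r_j)·cross = 24157.1250 → first moment M = |Σ|/6 = 4026.1875
R_c = M/A = 4026.1875/460.0000 = 8.7526 mm
θ = 175° = 3.054326 rad
V = θ·R_c·A = 3.054326·8.7526·460.0000 = 12297.290 mm³

Volume = 12297.290 mm³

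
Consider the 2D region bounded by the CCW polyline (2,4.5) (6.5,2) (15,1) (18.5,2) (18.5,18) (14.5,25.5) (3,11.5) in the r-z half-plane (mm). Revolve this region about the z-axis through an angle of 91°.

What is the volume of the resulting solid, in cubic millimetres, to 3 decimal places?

Volume = 5056.987 mm³

Profile (r,z), 7 vertices: (2,4.5) (6.5,2) (15,1) (18.5,2) (18.5,18) (14.5,25.5) (3,11.5)
edge 0: (2,4.5)→(6.5,2)  cross = 2·2 − 6.5·4.5 = -25.2500; (r_i+r_j)·cross = 8.5·-25.2500 = -214.6250
edge 1: (6.5,2)→(15,1)  cross = 6.5·1 − 15·2 = -23.5000; (r_i+r_j)·cross = 21.5·-23.5000 = -505.2500
edge 2: (15,1)→(18.5,2)  cross = 15·2 − 18.5·1 = 11.5000; (r_i+r_j)·cross = 33.5·11.5000 = 385.2500
edge 3: (18.5,2)→(18.5,18)  cross = 18.5·18 − 18.5·2 = 296.0000; (r_i+r_j)·cross = 37·296.0000 = 10952.0000
edge 4: (18.5,18)→(14.5,25.5)  cross = 18.5·25.5 − 14.5·18 = 210.7500; (r_i+r_j)·cross = 33·210.7500 = 6954.7500
edge 5: (14.5,25.5)→(3,11.5)  cross = 14.5·11.5 − 3·25.5 = 90.2500; (r_i+r_j)·cross = 17.5·90.2500 = 1579.3750
edge 6: (3,11.5)→(2,4.5)  cross = 3·4.5 − 2·11.5 = -9.5000; (r_i+r_j)·cross = 5·-9.5000 = -47.5000
Σcross = 550.2500 → A = |Σcross|/2 = 275.1250 mm²
Σ(r_i+r_j)·cross = 19104.0000 → first moment M = |Σ|/6 = 3184.0000
R_c = M/A = 3184.0000/275.1250 = 11.5729 mm
θ = 91° = 1.588250 rad
V = θ·R_c·A = 1.588250·11.5729·275.1250 = 5056.987 mm³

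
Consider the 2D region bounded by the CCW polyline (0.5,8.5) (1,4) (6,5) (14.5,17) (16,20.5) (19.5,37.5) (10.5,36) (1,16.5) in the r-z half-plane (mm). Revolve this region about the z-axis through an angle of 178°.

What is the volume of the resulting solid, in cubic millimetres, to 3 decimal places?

Profile (r,z), 8 vertices: (0.5,8.5) (1,4) (6,5) (14.5,17) (16,20.5) (19.5,37.5) (10.5,36) (1,16.5)
edge 0: (0.5,8.5)→(1,4)  cross = 0.5·4 − 1·8.5 = -6.5000; (r_i+r_j)·cross = 1.5·-6.5000 = -9.7500
edge 1: (1,4)→(6,5)  cross = 1·5 − 6·4 = -19.0000; (r_i+r_j)·cross = 7·-19.0000 = -133.0000
edge 2: (6,5)→(14.5,17)  cross = 6·17 − 14.5·5 = 29.5000; (r_i+r_j)·cross = 20.5·29.5000 = 604.7500
edge 3: (14.5,17)→(16,20.5)  cross = 14.5·20.5 − 16·17 = 25.2500; (r_i+r_j)·cross = 30.5·25.2500 = 770.1250
edge 4: (16,20.5)→(19.5,37.5)  cross = 16·37.5 − 19.5·20.5 = 200.2500; (r_i+r_j)·cross = 35.5·200.2500 = 7108.8750
edge 5: (19.5,37.5)→(10.5,36)  cross = 19.5·36 − 10.5·37.5 = 308.2500; (r_i+r_j)·cross = 30·308.2500 = 9247.5000
edge 6: (10.5,36)→(1,16.5)  cross = 10.5·16.5 − 1·36 = 137.2500; (r_i+r_j)·cross = 11.5·137.2500 = 1578.3750
edge 7: (1,16.5)→(0.5,8.5)  cross = 1·8.5 − 0.5·16.5 = 0.2500; (r_i+r_j)·cross = 1.5·0.2500 = 0.3750
Σcross = 675.2500 → A = |Σcross|/2 = 337.6250 mm²
Σ(r_i+r_j)·cross = 19167.2500 → first moment M = |Σ|/6 = 3194.5417
R_c = M/A = 3194.5417/337.6250 = 9.4618 mm
θ = 178° = 3.106686 rad
V = θ·R_c·A = 3.106686·9.4618·337.6250 = 9924.438 mm³

Volume = 9924.438 mm³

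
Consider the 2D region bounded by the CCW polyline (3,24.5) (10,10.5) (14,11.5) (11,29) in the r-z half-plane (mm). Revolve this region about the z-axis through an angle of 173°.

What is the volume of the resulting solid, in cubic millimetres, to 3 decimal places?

Profile (r,z), 4 vertices: (3,24.5) (10,10.5) (14,11.5) (11,29)
edge 0: (3,24.5)→(10,10.5)  cross = 3·10.5 − 10·24.5 = -213.5000; (r_i+r_j)·cross = 13·-213.5000 = -2775.5000
edge 1: (10,10.5)→(14,11.5)  cross = 10·11.5 − 14·10.5 = -32.0000; (r_i+r_j)·cross = 24·-32.0000 = -768.0000
edge 2: (14,11.5)→(11,29)  cross = 14·29 − 11·11.5 = 279.5000; (r_i+r_j)·cross = 25·279.5000 = 6987.5000
edge 3: (11,29)→(3,24.5)  cross = 11·24.5 − 3·29 = 182.5000; (r_i+r_j)·cross = 14·182.5000 = 2555.0000
Σcross = 216.5000 → A = |Σcross|/2 = 108.2500 mm²
Σ(r_i+r_j)·cross = 5999.0000 → first moment M = |Σ|/6 = 999.8333
R_c = M/A = 999.8333/108.2500 = 9.2363 mm
θ = 173° = 3.019420 rad
V = θ·R_c·A = 3.019420·9.2363·108.2500 = 3018.916 mm³

Volume = 3018.916 mm³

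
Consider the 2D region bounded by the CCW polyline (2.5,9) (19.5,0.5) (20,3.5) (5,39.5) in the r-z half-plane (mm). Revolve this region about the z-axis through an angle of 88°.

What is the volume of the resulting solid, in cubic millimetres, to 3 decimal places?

Volume = 4448.129 mm³

Profile (r,z), 4 vertices: (2.5,9) (19.5,0.5) (20,3.5) (5,39.5)
edge 0: (2.5,9)→(19.5,0.5)  cross = 2.5·0.5 − 19.5·9 = -174.2500; (r_i+r_j)·cross = 22·-174.2500 = -3833.5000
edge 1: (19.5,0.5)→(20,3.5)  cross = 19.5·3.5 − 20·0.5 = 58.2500; (r_i+r_j)·cross = 39.5·58.2500 = 2300.8750
edge 2: (20,3.5)→(5,39.5)  cross = 20·39.5 − 5·3.5 = 772.5000; (r_i+r_j)·cross = 25·772.5000 = 19312.5000
edge 3: (5,39.5)→(2.5,9)  cross = 5·9 − 2.5·39.5 = -53.7500; (r_i+r_j)·cross = 7.5·-53.7500 = -403.1250
Σcross = 602.7500 → A = |Σcross|/2 = 301.3750 mm²
Σ(r_i+r_j)·cross = 17376.7500 → first moment M = |Σ|/6 = 2896.1250
R_c = M/A = 2896.1250/301.3750 = 9.6097 mm
θ = 88° = 1.535890 rad
V = θ·R_c·A = 1.535890·9.6097·301.3750 = 4448.129 mm³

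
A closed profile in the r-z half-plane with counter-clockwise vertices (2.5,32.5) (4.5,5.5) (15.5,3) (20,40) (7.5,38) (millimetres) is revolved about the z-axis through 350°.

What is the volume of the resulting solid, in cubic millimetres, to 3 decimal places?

Profile (r,z), 5 vertices: (2.5,32.5) (4.5,5.5) (15.5,3) (20,40) (7.5,38)
edge 0: (2.5,32.5)→(4.5,5.5)  cross = 2.5·5.5 − 4.5·32.5 = -132.5000; (r_i+r_j)·cross = 7·-132.5000 = -927.5000
edge 1: (4.5,5.5)→(15.5,3)  cross = 4.5·3 − 15.5·5.5 = -71.7500; (r_i+r_j)·cross = 20·-71.7500 = -1435.0000
edge 2: (15.5,3)→(20,40)  cross = 15.5·40 − 20·3 = 560.0000; (r_i+r_j)·cross = 35.5·560.0000 = 19880.0000
edge 3: (20,40)→(7.5,38)  cross = 20·38 − 7.5·40 = 460.0000; (r_i+r_j)·cross = 27.5·460.0000 = 12650.0000
edge 4: (7.5,38)→(2.5,32.5)  cross = 7.5·32.5 − 2.5·38 = 148.7500; (r_i+r_j)·cross = 10·148.7500 = 1487.5000
Σcross = 964.5000 → A = |Σcross|/2 = 482.2500 mm²
Σ(r_i+r_j)·cross = 31655.0000 → first moment M = |Σ|/6 = 5275.8333
R_c = M/A = 5275.8333/482.2500 = 10.9400 mm
θ = 350° = 6.108652 rad
V = θ·R_c·A = 6.108652·10.9400·482.2500 = 32228.232 mm³

Volume = 32228.232 mm³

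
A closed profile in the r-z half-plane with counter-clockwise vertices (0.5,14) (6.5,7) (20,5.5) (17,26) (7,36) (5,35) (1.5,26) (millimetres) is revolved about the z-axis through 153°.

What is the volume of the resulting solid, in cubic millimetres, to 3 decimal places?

Profile (r,z), 7 vertices: (0.5,14) (6.5,7) (20,5.5) (17,26) (7,36) (5,35) (1.5,26)
edge 0: (0.5,14)→(6.5,7)  cross = 0.5·7 − 6.5·14 = -87.5000; (r_i+r_j)·cross = 7·-87.5000 = -612.5000
edge 1: (6.5,7)→(20,5.5)  cross = 6.5·5.5 − 20·7 = -104.2500; (r_i+r_j)·cross = 26.5·-104.2500 = -2762.6250
edge 2: (20,5.5)→(17,26)  cross = 20·26 − 17·5.5 = 426.5000; (r_i+r_j)·cross = 37·426.5000 = 15780.5000
edge 3: (17,26)→(7,36)  cross = 17·36 − 7·26 = 430.0000; (r_i+r_j)·cross = 24·430.0000 = 10320.0000
edge 4: (7,36)→(5,35)  cross = 7·35 − 5·36 = 65.0000; (r_i+r_j)·cross = 12·65.0000 = 780.0000
edge 5: (5,35)→(1.5,26)  cross = 5·26 − 1.5·35 = 77.5000; (r_i+r_j)·cross = 6.5·77.5000 = 503.7500
edge 6: (1.5,26)→(0.5,14)  cross = 1.5·14 − 0.5·26 = 8.0000; (r_i+r_j)·cross = 2·8.0000 = 16.0000
Σcross = 815.2500 → A = |Σcross|/2 = 407.6250 mm²
Σ(r_i+r_j)·cross = 24025.1250 → first moment M = |Σ|/6 = 4004.1875
R_c = M/A = 4004.1875/407.6250 = 9.8232 mm
θ = 153° = 2.670354 rad
V = θ·R_c·A = 2.670354·9.8232·407.6250 = 10692.597 mm³

Volume = 10692.597 mm³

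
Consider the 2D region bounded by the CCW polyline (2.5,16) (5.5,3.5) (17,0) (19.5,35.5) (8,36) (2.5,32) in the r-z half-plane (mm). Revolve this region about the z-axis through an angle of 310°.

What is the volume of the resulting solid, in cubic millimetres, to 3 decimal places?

Profile (r,z), 6 vertices: (2.5,16) (5.5,3.5) (17,0) (19.5,35.5) (8,36) (2.5,32)
edge 0: (2.5,16)→(5.5,3.5)  cross = 2.5·3.5 − 5.5·16 = -79.2500; (r_i+r_j)·cross = 8·-79.2500 = -634.0000
edge 1: (5.5,3.5)→(17,0)  cross = 5.5·0 − 17·3.5 = -59.5000; (r_i+r_j)·cross = 22.5·-59.5000 = -1338.7500
edge 2: (17,0)→(19.5,35.5)  cross = 17·35.5 − 19.5·0 = 603.5000; (r_i+r_j)·cross = 36.5·603.5000 = 22027.7500
edge 3: (19.5,35.5)→(8,36)  cross = 19.5·36 − 8·35.5 = 418.0000; (r_i+r_j)·cross = 27.5·418.0000 = 11495.0000
edge 4: (8,36)→(2.5,32)  cross = 8·32 − 2.5·36 = 166.0000; (r_i+r_j)·cross = 10.5·166.0000 = 1743.0000
edge 5: (2.5,32)→(2.5,16)  cross = 2.5·16 − 2.5·32 = -40.0000; (r_i+r_j)·cross = 5·-40.0000 = -200.0000
Σcross = 1008.7500 → A = |Σcross|/2 = 504.3750 mm²
Σ(r_i+r_j)·cross = 33093.0000 → first moment M = |Σ|/6 = 5515.5000
R_c = M/A = 5515.5000/504.3750 = 10.9353 mm
θ = 310° = 5.410521 rad
V = θ·R_c·A = 5.410521·10.9353·504.3750 = 29841.727 mm³

Volume = 29841.727 mm³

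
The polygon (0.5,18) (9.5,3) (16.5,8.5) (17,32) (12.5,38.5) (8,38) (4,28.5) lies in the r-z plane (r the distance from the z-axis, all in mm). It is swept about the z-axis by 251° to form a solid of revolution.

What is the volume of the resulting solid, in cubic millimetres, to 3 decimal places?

Profile (r,z), 7 vertices: (0.5,18) (9.5,3) (16.5,8.5) (17,32) (12.5,38.5) (8,38) (4,28.5)
edge 0: (0.5,18)→(9.5,3)  cross = 0.5·3 − 9.5·18 = -169.5000; (r_i+r_j)·cross = 10·-169.5000 = -1695.0000
edge 1: (9.5,3)→(16.5,8.5)  cross = 9.5·8.5 − 16.5·3 = 31.2500; (r_i+r_j)·cross = 26·31.2500 = 812.5000
edge 2: (16.5,8.5)→(17,32)  cross = 16.5·32 − 17·8.5 = 383.5000; (r_i+r_j)·cross = 33.5·383.5000 = 12847.2500
edge 3: (17,32)→(12.5,38.5)  cross = 17·38.5 − 12.5·32 = 254.5000; (r_i+r_j)·cross = 29.5·254.5000 = 7507.7500
edge 4: (12.5,38.5)→(8,38)  cross = 12.5·38 − 8·38.5 = 167.0000; (r_i+r_j)·cross = 20.5·167.0000 = 3423.5000
edge 5: (8,38)→(4,28.5)  cross = 8·28.5 − 4·38 = 76.0000; (r_i+r_j)·cross = 12·76.0000 = 912.0000
edge 6: (4,28.5)→(0.5,18)  cross = 4·18 − 0.5·28.5 = 57.7500; (r_i+r_j)·cross = 4.5·57.7500 = 259.8750
Σcross = 800.5000 → A = |Σcross|/2 = 400.2500 mm²
Σ(r_i+r_j)·cross = 24067.8750 → first moment M = |Σ|/6 = 4011.3125
R_c = M/A = 4011.3125/400.2500 = 10.0220 mm
θ = 251° = 4.380776 rad
V = θ·R_c·A = 4.380776·10.0220·400.2500 = 17572.663 mm³

Volume = 17572.663 mm³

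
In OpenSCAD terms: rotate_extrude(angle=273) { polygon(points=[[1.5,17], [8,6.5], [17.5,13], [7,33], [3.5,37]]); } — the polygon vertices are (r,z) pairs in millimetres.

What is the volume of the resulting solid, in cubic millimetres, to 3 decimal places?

Volume = 9527.909 mm³

Profile (r,z), 5 vertices: (1.5,17) (8,6.5) (17.5,13) (7,33) (3.5,37)
edge 0: (1.5,17)→(8,6.5)  cross = 1.5·6.5 − 8·17 = -126.2500; (r_i+r_j)·cross = 9.5·-126.2500 = -1199.3750
edge 1: (8,6.5)→(17.5,13)  cross = 8·13 − 17.5·6.5 = -9.7500; (r_i+r_j)·cross = 25.5·-9.7500 = -248.6250
edge 2: (17.5,13)→(7,33)  cross = 17.5·33 − 7·13 = 486.5000; (r_i+r_j)·cross = 24.5·486.5000 = 11919.2500
edge 3: (7,33)→(3.5,37)  cross = 7·37 − 3.5·33 = 143.5000; (r_i+r_j)·cross = 10.5·143.5000 = 1506.7500
edge 4: (3.5,37)→(1.5,17)  cross = 3.5·17 − 1.5·37 = 4.0000; (r_i+r_j)·cross = 5·4.0000 = 20.0000
Σcross = 498.0000 → A = |Σcross|/2 = 249.0000 mm²
Σ(r_i+r_j)·cross = 11998.0000 → first moment M = |Σ|/6 = 1999.6667
R_c = M/A = 1999.6667/249.0000 = 8.0308 mm
θ = 273° = 4.764749 rad
V = θ·R_c·A = 4.764749·8.0308·249.0000 = 9527.909 mm³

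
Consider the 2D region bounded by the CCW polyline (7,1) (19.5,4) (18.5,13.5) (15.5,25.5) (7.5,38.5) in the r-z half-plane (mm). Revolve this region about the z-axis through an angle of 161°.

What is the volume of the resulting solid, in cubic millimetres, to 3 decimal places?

Volume = 10242.026 mm³

Profile (r,z), 5 vertices: (7,1) (19.5,4) (18.5,13.5) (15.5,25.5) (7.5,38.5)
edge 0: (7,1)→(19.5,4)  cross = 7·4 − 19.5·1 = 8.5000; (r_i+r_j)·cross = 26.5·8.5000 = 225.2500
edge 1: (19.5,4)→(18.5,13.5)  cross = 19.5·13.5 − 18.5·4 = 189.2500; (r_i+r_j)·cross = 38·189.2500 = 7191.5000
edge 2: (18.5,13.5)→(15.5,25.5)  cross = 18.5·25.5 − 15.5·13.5 = 262.5000; (r_i+r_j)·cross = 34·262.5000 = 8925.0000
edge 3: (15.5,25.5)→(7.5,38.5)  cross = 15.5·38.5 − 7.5·25.5 = 405.5000; (r_i+r_j)·cross = 23·405.5000 = 9326.5000
edge 4: (7.5,38.5)→(7,1)  cross = 7.5·1 − 7·38.5 = -262.0000; (r_i+r_j)·cross = 14.5·-262.0000 = -3799.0000
Σcross = 603.7500 → A = |Σcross|/2 = 301.8750 mm²
Σ(r_i+r_j)·cross = 21869.2500 → first moment M = |Σ|/6 = 3644.8750
R_c = M/A = 3644.8750/301.8750 = 12.0741 mm
θ = 161° = 2.809980 rad
V = θ·R_c·A = 2.809980·12.0741·301.8750 = 10242.026 mm³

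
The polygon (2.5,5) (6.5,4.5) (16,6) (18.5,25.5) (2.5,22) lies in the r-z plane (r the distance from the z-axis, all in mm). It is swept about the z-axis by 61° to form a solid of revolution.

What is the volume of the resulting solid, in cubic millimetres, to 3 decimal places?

Volume = 2893.810 mm³

Profile (r,z), 5 vertices: (2.5,5) (6.5,4.5) (16,6) (18.5,25.5) (2.5,22)
edge 0: (2.5,5)→(6.5,4.5)  cross = 2.5·4.5 − 6.5·5 = -21.2500; (r_i+r_j)·cross = 9·-21.2500 = -191.2500
edge 1: (6.5,4.5)→(16,6)  cross = 6.5·6 − 16·4.5 = -33.0000; (r_i+r_j)·cross = 22.5·-33.0000 = -742.5000
edge 2: (16,6)→(18.5,25.5)  cross = 16·25.5 − 18.5·6 = 297.0000; (r_i+r_j)·cross = 34.5·297.0000 = 10246.5000
edge 3: (18.5,25.5)→(2.5,22)  cross = 18.5·22 − 2.5·25.5 = 343.2500; (r_i+r_j)·cross = 21·343.2500 = 7208.2500
edge 4: (2.5,22)→(2.5,5)  cross = 2.5·5 − 2.5·22 = -42.5000; (r_i+r_j)·cross = 5·-42.5000 = -212.5000
Σcross = 543.5000 → A = |Σcross|/2 = 271.7500 mm²
Σ(r_i+r_j)·cross = 16308.5000 → first moment M = |Σ|/6 = 2718.0833
R_c = M/A = 2718.0833/271.7500 = 10.0021 mm
θ = 61° = 1.064651 rad
V = θ·R_c·A = 1.064651·10.0021·271.7500 = 2893.810 mm³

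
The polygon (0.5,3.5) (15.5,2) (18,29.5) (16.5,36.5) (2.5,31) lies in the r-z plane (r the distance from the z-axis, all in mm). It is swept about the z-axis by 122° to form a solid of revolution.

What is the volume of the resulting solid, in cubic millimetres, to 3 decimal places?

Profile (r,z), 5 vertices: (0.5,3.5) (15.5,2) (18,29.5) (16.5,36.5) (2.5,31)
edge 0: (0.5,3.5)→(15.5,2)  cross = 0.5·2 − 15.5·3.5 = -53.2500; (r_i+r_j)·cross = 16·-53.2500 = -852.0000
edge 1: (15.5,2)→(18,29.5)  cross = 15.5·29.5 − 18·2 = 421.2500; (r_i+r_j)·cross = 33.5·421.2500 = 14111.8750
edge 2: (18,29.5)→(16.5,36.5)  cross = 18·36.5 − 16.5·29.5 = 170.2500; (r_i+r_j)·cross = 34.5·170.2500 = 5873.6250
edge 3: (16.5,36.5)→(2.5,31)  cross = 16.5·31 − 2.5·36.5 = 420.2500; (r_i+r_j)·cross = 19·420.2500 = 7984.7500
edge 4: (2.5,31)→(0.5,3.5)  cross = 2.5·3.5 − 0.5·31 = -6.7500; (r_i+r_j)·cross = 3·-6.7500 = -20.2500
Σcross = 951.7500 → A = |Σcross|/2 = 475.8750 mm²
Σ(r_i+r_j)·cross = 27098.0000 → first moment M = |Σ|/6 = 4516.3333
R_c = M/A = 4516.3333/475.8750 = 9.4906 mm
θ = 122° = 2.129302 rad
V = θ·R_c·A = 2.129302·9.4906·475.8750 = 9616.636 mm³

Volume = 9616.636 mm³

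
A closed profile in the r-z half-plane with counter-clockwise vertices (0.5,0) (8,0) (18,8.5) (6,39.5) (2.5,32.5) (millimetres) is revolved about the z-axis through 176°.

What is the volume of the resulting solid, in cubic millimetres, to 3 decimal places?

Volume = 9408.541 mm³

Profile (r,z), 5 vertices: (0.5,0) (8,0) (18,8.5) (6,39.5) (2.5,32.5)
edge 0: (0.5,0)→(8,0)  cross = 0.5·0 − 8·0 = 0.0000; (r_i+r_j)·cross = 8.5·0.0000 = 0.0000
edge 1: (8,0)→(18,8.5)  cross = 8·8.5 − 18·0 = 68.0000; (r_i+r_j)·cross = 26·68.0000 = 1768.0000
edge 2: (18,8.5)→(6,39.5)  cross = 18·39.5 − 6·8.5 = 660.0000; (r_i+r_j)·cross = 24·660.0000 = 15840.0000
edge 3: (6,39.5)→(2.5,32.5)  cross = 6·32.5 − 2.5·39.5 = 96.2500; (r_i+r_j)·cross = 8.5·96.2500 = 818.1250
edge 4: (2.5,32.5)→(0.5,0)  cross = 2.5·0 − 0.5·32.5 = -16.2500; (r_i+r_j)·cross = 3·-16.2500 = -48.7500
Σcross = 808.0000 → A = |Σcross|/2 = 404.0000 mm²
Σ(r_i+r_j)·cross = 18377.3750 → first moment M = |Σ|/6 = 3062.8958
R_c = M/A = 3062.8958/404.0000 = 7.5814 mm
θ = 176° = 3.071779 rad
V = θ·R_c·A = 3.071779·7.5814·404.0000 = 9408.541 mm³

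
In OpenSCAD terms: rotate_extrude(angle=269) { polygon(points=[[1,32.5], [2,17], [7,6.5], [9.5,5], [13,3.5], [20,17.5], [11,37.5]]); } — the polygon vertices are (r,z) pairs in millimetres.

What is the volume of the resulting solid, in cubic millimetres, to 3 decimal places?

Profile (r,z), 7 vertices: (1,32.5) (2,17) (7,6.5) (9.5,5) (13,3.5) (20,17.5) (11,37.5)
edge 0: (1,32.5)→(2,17)  cross = 1·17 − 2·32.5 = -48.0000; (r_i+r_j)·cross = 3·-48.0000 = -144.0000
edge 1: (2,17)→(7,6.5)  cross = 2·6.5 − 7·17 = -106.0000; (r_i+r_j)·cross = 9·-106.0000 = -954.0000
edge 2: (7,6.5)→(9.5,5)  cross = 7·5 − 9.5·6.5 = -26.7500; (r_i+r_j)·cross = 16.5·-26.7500 = -441.3750
edge 3: (9.5,5)→(13,3.5)  cross = 9.5·3.5 − 13·5 = -31.7500; (r_i+r_j)·cross = 22.5·-31.7500 = -714.3750
edge 4: (13,3.5)→(20,17.5)  cross = 13·17.5 − 20·3.5 = 157.5000; (r_i+r_j)·cross = 33·157.5000 = 5197.5000
edge 5: (20,17.5)→(11,37.5)  cross = 20·37.5 − 11·17.5 = 557.5000; (r_i+r_j)·cross = 31·557.5000 = 17282.5000
edge 6: (11,37.5)→(1,32.5)  cross = 11·32.5 − 1·37.5 = 320.0000; (r_i+r_j)·cross = 12·320.0000 = 3840.0000
Σcross = 822.5000 → A = |Σcross|/2 = 411.2500 mm²
Σ(r_i+r_j)·cross = 24066.2500 → first moment M = |Σ|/6 = 4011.0417
R_c = M/A = 4011.0417/411.2500 = 9.7533 mm
θ = 269° = 4.694936 rad
V = θ·R_c·A = 4.694936·9.7533·411.2500 = 18831.583 mm³

Volume = 18831.583 mm³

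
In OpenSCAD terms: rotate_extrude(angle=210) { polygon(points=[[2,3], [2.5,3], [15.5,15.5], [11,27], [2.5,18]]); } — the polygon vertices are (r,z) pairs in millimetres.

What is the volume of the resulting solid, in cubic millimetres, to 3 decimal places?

Profile (r,z), 5 vertices: (2,3) (2.5,3) (15.5,15.5) (11,27) (2.5,18)
edge 0: (2,3)→(2.5,3)  cross = 2·3 − 2.5·3 = -1.5000; (r_i+r_j)·cross = 4.5·-1.5000 = -6.7500
edge 1: (2.5,3)→(15.5,15.5)  cross = 2.5·15.5 − 15.5·3 = -7.7500; (r_i+r_j)·cross = 18·-7.7500 = -139.5000
edge 2: (15.5,15.5)→(11,27)  cross = 15.5·27 − 11·15.5 = 248.0000; (r_i+r_j)·cross = 26.5·248.0000 = 6572.0000
edge 3: (11,27)→(2.5,18)  cross = 11·18 − 2.5·27 = 130.5000; (r_i+r_j)·cross = 13.5·130.5000 = 1761.7500
edge 4: (2.5,18)→(2,3)  cross = 2.5·3 − 2·18 = -28.5000; (r_i+r_j)·cross = 4.5·-28.5000 = -128.2500
Σcross = 340.7500 → A = |Σcross|/2 = 170.3750 mm²
Σ(r_i+r_j)·cross = 8059.2500 → first moment M = |Σ|/6 = 1343.2083
R_c = M/A = 1343.2083/170.3750 = 7.8838 mm
θ = 210° = 3.665191 rad
V = θ·R_c·A = 3.665191·7.8838·170.3750 = 4923.116 mm³

Volume = 4923.116 mm³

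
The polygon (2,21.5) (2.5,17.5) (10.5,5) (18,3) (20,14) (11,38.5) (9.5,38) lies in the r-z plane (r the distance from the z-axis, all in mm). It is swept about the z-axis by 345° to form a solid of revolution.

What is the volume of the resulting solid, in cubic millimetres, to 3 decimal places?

Volume = 25049.091 mm³

Profile (r,z), 7 vertices: (2,21.5) (2.5,17.5) (10.5,5) (18,3) (20,14) (11,38.5) (9.5,38)
edge 0: (2,21.5)→(2.5,17.5)  cross = 2·17.5 − 2.5·21.5 = -18.7500; (r_i+r_j)·cross = 4.5·-18.7500 = -84.3750
edge 1: (2.5,17.5)→(10.5,5)  cross = 2.5·5 − 10.5·17.5 = -171.2500; (r_i+r_j)·cross = 13·-171.2500 = -2226.2500
edge 2: (10.5,5)→(18,3)  cross = 10.5·3 − 18·5 = -58.5000; (r_i+r_j)·cross = 28.5·-58.5000 = -1667.2500
edge 3: (18,3)→(20,14)  cross = 18·14 − 20·3 = 192.0000; (r_i+r_j)·cross = 38·192.0000 = 7296.0000
edge 4: (20,14)→(11,38.5)  cross = 20·38.5 − 11·14 = 616.0000; (r_i+r_j)·cross = 31·616.0000 = 19096.0000
edge 5: (11,38.5)→(9.5,38)  cross = 11·38 − 9.5·38.5 = 52.2500; (r_i+r_j)·cross = 20.5·52.2500 = 1071.1250
edge 6: (9.5,38)→(2,21.5)  cross = 9.5·21.5 − 2·38 = 128.2500; (r_i+r_j)·cross = 11.5·128.2500 = 1474.8750
Σcross = 740.0000 → A = |Σcross|/2 = 370.0000 mm²
Σ(r_i+r_j)·cross = 24960.1250 → first moment M = |Σ|/6 = 4160.0208
R_c = M/A = 4160.0208/370.0000 = 11.2433 mm
θ = 345° = 6.021386 rad
V = θ·R_c·A = 6.021386·11.2433·370.0000 = 25049.091 mm³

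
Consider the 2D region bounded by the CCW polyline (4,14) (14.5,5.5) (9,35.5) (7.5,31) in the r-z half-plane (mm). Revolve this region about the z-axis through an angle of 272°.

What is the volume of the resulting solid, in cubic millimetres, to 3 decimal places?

Volume = 5994.845 mm³

Profile (r,z), 4 vertices: (4,14) (14.5,5.5) (9,35.5) (7.5,31)
edge 0: (4,14)→(14.5,5.5)  cross = 4·5.5 − 14.5·14 = -181.0000; (r_i+r_j)·cross = 18.5·-181.0000 = -3348.5000
edge 1: (14.5,5.5)→(9,35.5)  cross = 14.5·35.5 − 9·5.5 = 465.2500; (r_i+r_j)·cross = 23.5·465.2500 = 10933.3750
edge 2: (9,35.5)→(7.5,31)  cross = 9·31 − 7.5·35.5 = 12.7500; (r_i+r_j)·cross = 16.5·12.7500 = 210.3750
edge 3: (7.5,31)→(4,14)  cross = 7.5·14 − 4·31 = -19.0000; (r_i+r_j)·cross = 11.5·-19.0000 = -218.5000
Σcross = 278.0000 → A = |Σcross|/2 = 139.0000 mm²
Σ(r_i+r_j)·cross = 7576.7500 → first moment M = |Σ|/6 = 1262.7917
R_c = M/A = 1262.7917/139.0000 = 9.0848 mm
θ = 272° = 4.747296 rad
V = θ·R_c·A = 4.747296·9.0848·139.0000 = 5994.845 mm³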